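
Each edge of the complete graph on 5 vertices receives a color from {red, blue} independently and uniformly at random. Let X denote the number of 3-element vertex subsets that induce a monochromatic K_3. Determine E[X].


Let X = Σ_S X_S over the C(5, 3) = 10 subsets S of size 3, where X_S = 1 if the K_3 on S is monochromatic.
For a fixed S, the K_3 on S has C(3, 2) = 3 edges. P[all 3 edges red] = (1/2)^3, and likewise for blue, so P[monochromatic] = 2·(1/2)^3 = 2^{1 − 3} = 1/4.
By linearity of expectation: E[X] = C(5, 3) · 2^{1 − 3} = 10 · 1/4 = 5/2.
Numerically: E[X] ≈ 2.50000.

E[X] = C(5,3)·2^(1−C(3,2)) = 5/2 ≈ 2.50000.


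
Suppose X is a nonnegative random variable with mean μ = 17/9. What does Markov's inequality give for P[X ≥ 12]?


μ = E[X] = 17/9, a = 12.
Markov: P[X ≥ 12] ≤ μ/a = (17/9)/12 = 17/108.
Numerically: ≈ 0.1574.
(Since a = 12 > μ = 1.8889, the bound 17/108 is < 1 and informative.)

P[X ≥ 12] ≤ 17/108 ≈ 0.1574.


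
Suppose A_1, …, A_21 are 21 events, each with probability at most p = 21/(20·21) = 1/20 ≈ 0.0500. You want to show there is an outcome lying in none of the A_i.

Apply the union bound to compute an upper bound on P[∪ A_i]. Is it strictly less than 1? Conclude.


Union bound: P[∪_{i=1}^{21} A_i] ≤ Σ_i P[A_i] ≤ 21·p = 21·(1/20) = 21/20.
Numerically: 21/20 ≈ 1.0500.
Is 21/20 < 1? NO.
Since the bound 21/20 is ≥ 1, the union bound is uninformative here; it does NOT by itself certify existence.

21·p = 21/20 ≈ 1.0500; existence NOT certified by the union bound.


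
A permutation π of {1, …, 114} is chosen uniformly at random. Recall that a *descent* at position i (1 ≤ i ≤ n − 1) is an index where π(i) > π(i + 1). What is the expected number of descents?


Write X = Σ X_I over i = 1, …, 113, with X_I the indicator of one descent.
There are 113 indicators.
For each fixed i, the pair (π(i), π(i+1)) is a uniformly random ordered pair of distinct values from {1, …, 114}; by symmetry P[π(i) > π(i+1)] = 1/2.
By linearity: E[X] = 113 · (1/2) = (114 − 1) · (1/2) = 113/2 ≈ 56.500.

E[X] = 113/2 = 56.500.


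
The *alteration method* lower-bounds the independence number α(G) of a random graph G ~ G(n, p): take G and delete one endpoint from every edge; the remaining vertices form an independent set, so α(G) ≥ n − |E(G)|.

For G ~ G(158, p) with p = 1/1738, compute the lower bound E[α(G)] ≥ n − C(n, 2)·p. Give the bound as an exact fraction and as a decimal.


E[|E(G)|] = C(158, 2)·p = 12403 · (1/1738) = 157/22.
E[α(G)] ≥ n − E[|E(G)|] = 158 − 157/22 = 3319/22.
Numerically: ≈ 150.86364.
(This is only a lower bound; the true E[α(G)] may be larger.)

E[α(G)] ≥ 3319/22 ≈ 150.86364.


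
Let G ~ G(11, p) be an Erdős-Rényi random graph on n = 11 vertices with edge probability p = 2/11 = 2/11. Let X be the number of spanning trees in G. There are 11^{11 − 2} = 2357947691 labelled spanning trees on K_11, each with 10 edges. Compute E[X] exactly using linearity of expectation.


K_11 has 11^{11 − 2} = 2357947691 labelled spanning trees.
For each such spanning tree H, let X_H = 1 if all 10 edges of H are present in G. Then P[X_H = 1] = p^{10} = (2/11)^{10} = 1024/25937424601.
By linearity of expectation: E[X] = Σ_H E[X_H] = 2357947691 · p^{10} = 2357947691 · 1024/25937424601 = 1024/11.
Numerically: E[X] ≈ 93.091.

E[X] = 2357947691 · (2/11)^{10} = 1024/11 ≈ 93.091.


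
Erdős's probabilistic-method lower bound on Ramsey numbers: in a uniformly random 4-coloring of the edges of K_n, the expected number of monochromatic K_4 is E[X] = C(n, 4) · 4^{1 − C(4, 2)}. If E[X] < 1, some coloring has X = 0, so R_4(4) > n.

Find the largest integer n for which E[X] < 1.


We need C(n, 4) · 4^{1 − 6} < 1, i.e. C(n, 4) < 4^{6 − 1} = 1024.
Check values of n near the boundary:
  n = 13: C(13, 4) = 715; 715 < 1024? YES
  n = 14: C(14, 4) = 1001; 1001 < 1024? YES
  n = 15: C(15, 4) = 1365; 1365 < 1024? NO
  n = 16: C(16, 4) = 1820; 1820 < 1024? NO
The largest n with C(n, 4) < 1024 is n = 14 (where E[X] = 1001/1024 ≈ 0.9775). Hence R_4(4) > 14, i.e. R_4(4) ≥ 15.

Largest n = 14; hence R_4(4) > 14.


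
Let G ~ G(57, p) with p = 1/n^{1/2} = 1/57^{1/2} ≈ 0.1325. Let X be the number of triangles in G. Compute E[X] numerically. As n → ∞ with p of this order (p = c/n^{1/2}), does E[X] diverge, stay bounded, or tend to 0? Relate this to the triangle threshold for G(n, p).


Number of potential triangles: C(57, 3) = 29260.
Each occurs with probability p³ ≈ (0.1325)³ ≈ 2.323741e-03.
By linearity: E[X] = C(57, 3)·p³ ≈ 29260 · 2.323741e-03 ≈ 67.9927.
Since α = 1/2 < 1, p = c/n^{1/2} ≫ 1/n is above the triangle threshold p ~ 1/n. Asymptotically E[X] ~ (c³/6)·n^{3(1−α)} = (1³/6)·n^{1.5} → ∞; triangles are abundant w.h.p.

E[X] ≈ 67.9927; in regime p = Θ(1/n^{1/2}) E[X] diverges (above the triangle threshold p ~ 1/n).


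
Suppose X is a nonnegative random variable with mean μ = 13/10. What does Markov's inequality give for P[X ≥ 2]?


μ = E[X] = 13/10, a = 2.
Markov: P[X ≥ 2] ≤ μ/a = (13/10)/2 = 13/20.
Numerically: ≈ 0.650000.
(Since a = 2 > μ = 1.300000, the bound 13/20 is < 1 and informative.)

P[X ≥ 2] ≤ 13/20 ≈ 0.650000.


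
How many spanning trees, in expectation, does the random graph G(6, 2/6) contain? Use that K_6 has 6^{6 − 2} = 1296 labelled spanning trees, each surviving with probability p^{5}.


K_6 has 6^{6 − 2} = 1296 labelled spanning trees.
For each such spanning tree H, let X_H = 1 if all 5 edges of H are present in G. Then P[X_H = 1] = p^{5} = (1/3)^{5} = 1/243.
By linearity: E[X] = Σ_H E[X_H] = 1296 · p^{5} = 1296 · 1/243 = 16/3.
Numerically: E[X] ≈ 5.33333.

E[X] = 1296 · (1/3)^{5} = 16/3 ≈ 5.33333.


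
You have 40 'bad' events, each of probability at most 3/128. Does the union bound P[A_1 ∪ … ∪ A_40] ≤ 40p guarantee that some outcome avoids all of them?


Union bound: P[∪_{i=1}^{40} A_i] ≤ Σ_i P[A_i] ≤ 40·p = 40·(3/128) = 15/16.
Numerically: 15/16 ≈ 0.937500.
Is 15/16 < 1? YES.
Since P[∪ A_i] ≤ 15/16 < 1, the complement has P[∩ A_i^c] ≥ 1 − 15/16 = 1/16 > 0, so some outcome avoids every A_i.

40·p = 15/16 ≈ 0.937500; existence CERTIFIED by the union bound.


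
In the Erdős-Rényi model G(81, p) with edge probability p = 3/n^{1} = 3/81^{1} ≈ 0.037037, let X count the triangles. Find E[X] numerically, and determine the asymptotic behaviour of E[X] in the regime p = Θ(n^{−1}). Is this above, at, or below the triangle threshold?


Number of potential triangles: C(81, 3) = 85320.
Each occurs with probability p³ ≈ (0.037037)³ ≈ 5.0805263e-05.
By linearity: E[X] = C(81, 3)·p³ ≈ 85320 · 5.0805263e-05 ≈ 4.33471.
Here α = 1, so p = 3/n is exactly at the triangle threshold p ~ 1/n. Asymptotically E[X] → c³/6 = 3³/6 = 9/2 ≈ 4.50000, a bounded constant. In this regime the triangle count is asymptotically Poisson(c³/6).

E[X] ≈ 4.33471; in regime p = Θ(1/n^{1}) E[X] stays bounded (at the triangle threshold p ~ 1/n).


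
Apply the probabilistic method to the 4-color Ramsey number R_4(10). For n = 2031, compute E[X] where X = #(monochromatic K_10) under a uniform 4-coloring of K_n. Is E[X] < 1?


E[X] = C(2031, 10) · 4^{1 − 45} = 321883478221675085423322615 · 4^{−44} = 321883478221675085423322615/309485009821345068724781056.
As a reduced fraction: E[X] = 321883478221675085423322615/309485009821345068724781056 ≈ 1.04006.
Is E[X] < 1? NO.
Since E[X] ≥ 1, the first-moment bound is inconclusive at n = 2031; it does NOT by itself certify R_4(10) > 2031.

E[X] = 321883478221675085423322615/309485009821345068724781056 ≈ 1.04006; E[X] ≥ 1; first-moment method inconclusive here.


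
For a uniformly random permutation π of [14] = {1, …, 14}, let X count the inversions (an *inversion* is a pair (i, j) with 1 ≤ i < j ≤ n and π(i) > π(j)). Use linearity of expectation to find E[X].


Write X = Σ X_I over the C(14, 2) = 91 pairs i < j, with X_I the indicator of one inversion.
There are 91 indicators.
For each fixed pair i < j, the values π(i) and π(j) are two distinct elements of {1, …, 14} in uniformly random order; by symmetry P[π(i) > π(j)] = 1/2.
By linearity: E[X] = 91 · (1/2) = C(14, 2) · (1/2) = 91/2 = 91/2 ≈ 45.500.

E[X] = 91/2 = 45.500.


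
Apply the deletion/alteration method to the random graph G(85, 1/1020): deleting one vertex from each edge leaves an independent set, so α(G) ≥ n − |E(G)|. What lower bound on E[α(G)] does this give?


E[|E(G)|] = C(85, 2)·p = 3570 · (1/1020) = 7/2.
E[α(G)] ≥ n − E[|E(G)|] = 85 − 7/2 = 163/2.
Numerically: ≈ 81.5000.
(This is only a lower bound; the true E[α(G)] may be larger.)

E[α(G)] ≥ 163/2 ≈ 81.5000.


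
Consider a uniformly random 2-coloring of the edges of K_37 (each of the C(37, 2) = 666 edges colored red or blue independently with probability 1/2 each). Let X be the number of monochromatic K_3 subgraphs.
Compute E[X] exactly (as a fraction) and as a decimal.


Let X = Σ_S X_S over the C(37, 3) = 7770 subsets S of size 3, where X_S = 1 if the K_3 on S is monochromatic.
For a fixed S, the K_3 on S has C(3, 2) = 3 edges. P[all 3 edges red] = (1/2)^3, and likewise for blue, so P[monochromatic] = 2·(1/2)^3 = 2^{1 − 3} = 1/4.
By linearity of expectation: E[X] = C(37, 3) · 2^{1 − 3} = 7770 · 1/4 = 3885/2.
Numerically: E[X] ≈ 1942.50000.

E[X] = C(37,3)·2^(1−C(3,2)) = 3885/2 ≈ 1942.50000.


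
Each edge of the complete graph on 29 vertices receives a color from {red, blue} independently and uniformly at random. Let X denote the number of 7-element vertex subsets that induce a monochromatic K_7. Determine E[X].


Let X = Σ_S X_S over the C(29, 7) = 1560780 subsets S of size 7, where X_S = 1 if the K_7 on S is monochromatic.
For a fixed S, the K_7 on S has C(7, 2) = 21 edges. P[all 21 edges red] = (1/2)^21, and likewise for blue, so P[monochromatic] = 2·(1/2)^21 = 2^{1 − 21} = 1/1048576.
Summing: E[X] = C(29, 7) · 2^{1 − 21} = 1560780 · 1/1048576 = 390195/262144.
Numerically: E[X] ≈ 1.48848.

E[X] = C(29,7)·2^(1−C(7,2)) = 390195/262144 ≈ 1.48848.


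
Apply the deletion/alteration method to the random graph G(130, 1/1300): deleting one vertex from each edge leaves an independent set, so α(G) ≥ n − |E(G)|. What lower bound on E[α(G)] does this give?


E[|E(G)|] = C(130, 2)·p = 8385 · (1/1300) = 129/20.
E[α(G)] ≥ n − E[|E(G)|] = 130 − 129/20 = 2471/20.
Numerically: ≈ 123.550.
(This is only a lower bound; the true E[α(G)] may be larger.)

E[α(G)] ≥ 2471/20 ≈ 123.550.


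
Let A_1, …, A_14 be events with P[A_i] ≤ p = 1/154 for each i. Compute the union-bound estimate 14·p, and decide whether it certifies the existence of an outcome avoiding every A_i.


Union bound: P[∪_{i=1}^{14} A_i] ≤ Σ_i P[A_i] ≤ 14·p = 14·(1/154) = 1/11.
Numerically: 1/11 ≈ 0.0909.
Is 1/11 < 1? YES.
Since P[∪ A_i] ≤ 1/11 < 1, the complement has P[∩ A_i^c] ≥ 1 − 1/11 = 10/11 > 0, so some outcome avoids every A_i.

14·p = 1/11 ≈ 0.0909; existence CERTIFIED by the union bound.


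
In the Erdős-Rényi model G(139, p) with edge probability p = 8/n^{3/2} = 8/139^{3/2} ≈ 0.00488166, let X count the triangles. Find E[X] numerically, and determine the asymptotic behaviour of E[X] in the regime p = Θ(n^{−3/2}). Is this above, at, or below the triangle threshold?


Number of potential triangles: C(139, 3) = 437989.
Each occurs with probability p³ ≈ (0.00488166)³ ≈ 1.16333116e-07.
By linearity: E[X] = C(139, 3)·p³ ≈ 437989 · 1.16333116e-07 ≈ 0.050953.
Since α = 3/2 > 1, p = c/n^{3/2} = o(1/n) is below the triangle threshold p ~ 1/n. Asymptotically E[X] ~ (c³/6)·n^{3(1−α)} = (8³/6)·n^{-1.5} → 0, so by Markov's inequality G has no triangles w.h.p.

E[X] ≈ 0.050953; in regime p = Θ(1/n^{3/2}) E[X] tends to 0 (below the triangle threshold p ~ 1/n).


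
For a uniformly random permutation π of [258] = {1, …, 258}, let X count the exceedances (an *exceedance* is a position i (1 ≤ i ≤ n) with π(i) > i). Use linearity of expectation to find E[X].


Write X = Σ_{i=1}^{258} X_i, where X_i = 1_{π(i) > i}.
For each fixed i, π(i) is uniform over {1, …, 258} (marginal of a uniform permutation), so P[π(i) > i] = (n − i)/n. Summing: Σ_{i=1}^{258} (n − i)/n = (0 + 1 + … + 257)/258 = 258(258 − 1)/(2·258) = (258 − 1)/2.
Hence E[X] = Σ_{i=1}^{258} (258 − i)/258 = 257/2 ≈ 128.5000.

E[X] = 257/2 = 128.5000.


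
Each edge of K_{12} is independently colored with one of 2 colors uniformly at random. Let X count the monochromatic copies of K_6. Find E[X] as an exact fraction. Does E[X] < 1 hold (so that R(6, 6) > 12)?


E[X] = C(12, 6) · 2^{1 − 15} = 924 · 2^{−14} = 924/16384.
As a reduced fraction: E[X] = 231/4096 ≈ 0.0564.
Is E[X] < 1? YES.
Since E[X] < 1, there exists a 2-coloring of K_{12} with no monochromatic K_6; hence R(6, 6) > 12.

E[X] = 231/4096 ≈ 0.0564; E[X] < 1, so R(6, 6) > 12.


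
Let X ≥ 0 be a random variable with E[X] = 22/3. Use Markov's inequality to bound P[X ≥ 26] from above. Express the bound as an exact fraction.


μ = E[X] = 22/3, a = 26.
Markov: P[X ≥ 26] ≤ μ/a = (22/3)/26 = 11/39.
Numerically: ≈ 0.28205.
(Since a = 26 > μ = 7.33333, the bound 11/39 is < 1 and informative.)

P[X ≥ 26] ≤ 11/39 ≈ 0.28205.


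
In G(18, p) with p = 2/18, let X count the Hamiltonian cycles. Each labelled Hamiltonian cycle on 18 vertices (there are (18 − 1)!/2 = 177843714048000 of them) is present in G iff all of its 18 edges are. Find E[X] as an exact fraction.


K_18 has (18 − 1)!/2 = 177843714048000 labelled Hamiltonian cycles.
For each such Hamiltonian cycle H, let X_H = 1 if all 18 edges of H are present in G. Then P[X_H = 1] = p^{18} = (1/9)^{18} = 1/150094635296999121.
By linearity: E[X] = Σ_H E[X_H] = 177843714048000 · p^{18} = 177843714048000 · 1/150094635296999121 = 243955712000/205891132094649.
Numerically: E[X] ≈ 0.001185.

E[X] = 177843714048000 · (1/9)^{18} = 243955712000/205891132094649 ≈ 0.001185.


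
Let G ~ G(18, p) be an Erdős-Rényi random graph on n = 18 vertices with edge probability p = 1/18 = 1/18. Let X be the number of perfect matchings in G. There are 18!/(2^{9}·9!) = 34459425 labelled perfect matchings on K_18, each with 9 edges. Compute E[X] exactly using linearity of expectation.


K_18 has 18!/(2^{9}·9!) = 34459425 labelled perfect matchings.
For each such perfect matching H, let X_H = 1 if all 9 edges of H are present in G. Then P[X_H = 1] = p^{9} = (1/18)^{9} = 1/198359290368.
By linearity: E[X] = Σ_H E[X_H] = 34459425 · p^{9} = 34459425 · 1/198359290368 = 425425/2448880128.
Numerically: E[X] ≈ 0.000173722.

E[X] = 34459425 · (1/18)^{9} = 425425/2448880128 ≈ 0.000173722.


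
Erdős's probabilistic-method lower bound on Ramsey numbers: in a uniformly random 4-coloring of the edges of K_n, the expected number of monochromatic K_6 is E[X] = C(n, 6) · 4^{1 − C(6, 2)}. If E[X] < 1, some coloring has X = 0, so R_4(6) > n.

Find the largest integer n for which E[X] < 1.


We need C(n, 6) · 4^{1 − 15} < 1, i.e. C(n, 6) < 4^{15 − 1} = 268435456.
Check values of n near the boundary:
  n = 77: C(77, 6) = 237093780; 237093780 < 268435456? YES
  n = 78: C(78, 6) = 256851595; 256851595 < 268435456? YES
  n = 79: C(79, 6) = 277962685; 277962685 < 268435456? NO
The largest n with C(n, 6) < 268435456 is n = 78 (where E[X] = 256851595/268435456 ≈ 0.956847). Hence R_4(6) > 78, i.e. R_4(6) ≥ 79.

Largest n = 78; hence R_4(6) > 78.


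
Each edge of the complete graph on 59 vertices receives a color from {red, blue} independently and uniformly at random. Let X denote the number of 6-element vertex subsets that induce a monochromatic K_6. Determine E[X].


Let X = Σ_S X_S over the C(59, 6) = 45057474 subsets S of size 6, where X_S = 1 if the K_6 on S is monochromatic.
For a fixed S, the K_6 on S has C(6, 2) = 15 edges. P[all 15 edges red] = (1/2)^15, and likewise for blue, so P[monochromatic] = 2·(1/2)^15 = 2^{1 − 15} = 1/16384.
By linearity: E[X] = C(59, 6) · 2^{1 − 15} = 45057474 · 1/16384 = 22528737/8192.
Numerically: E[X] ≈ 2750.08997.

E[X] = C(59,6)·2^(1−C(6,2)) = 22528737/8192 ≈ 2750.08997.


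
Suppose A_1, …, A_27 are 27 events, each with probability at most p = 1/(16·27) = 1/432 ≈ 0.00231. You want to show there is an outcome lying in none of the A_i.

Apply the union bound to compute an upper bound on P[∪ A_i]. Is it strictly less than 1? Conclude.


Union bound: P[∪_{i=1}^{27} A_i] ≤ Σ_i P[A_i] ≤ 27·p = 27·(1/432) = 1/16.
Numerically: 1/16 ≈ 0.06250.
Is 1/16 < 1? YES.
Since P[∪ A_i] ≤ 1/16 < 1, the complement has P[∩ A_i^c] ≥ 1 − 1/16 = 15/16 > 0, so some outcome avoids every A_i.

27·p = 1/16 ≈ 0.06250; existence CERTIFIED by the union bound.


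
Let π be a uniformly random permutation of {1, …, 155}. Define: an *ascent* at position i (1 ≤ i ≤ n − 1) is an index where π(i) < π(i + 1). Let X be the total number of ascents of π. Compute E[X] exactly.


Write X = Σ X_I over i = 1, …, 154, with X_I the indicator of one ascent.
There are 154 indicators.
For each fixed i, the pair (π(i), π(i+1)) is a uniformly random ordered pair of distinct values from {1, …, 155}; by symmetry P[π(i) < π(i+1)] = 1/2.
By linearity: E[X] = 154 · (1/2) = (155 − 1) · (1/2) = 77 ≈ 77.000000.

E[X] = 77 = 77.000000.


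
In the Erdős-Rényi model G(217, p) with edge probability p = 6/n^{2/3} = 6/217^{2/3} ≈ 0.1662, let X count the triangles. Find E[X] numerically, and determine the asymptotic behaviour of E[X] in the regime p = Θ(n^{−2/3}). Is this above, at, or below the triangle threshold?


Number of potential triangles: C(217, 3) = 1679580.
Each occurs with probability p³ ≈ (0.1662)³ ≈ 4.587059e-03.
By linearity: E[X] = C(217, 3)·p³ ≈ 1679580 · 4.587059e-03 ≈ 7704.3318.
Since α = 2/3 < 1, p = c/n^{2/3} ≫ 1/n is above the triangle threshold p ~ 1/n. Asymptotically E[X] ~ (c³/6)·n^{3(1−α)} = (6³/6)·n^{1} → ∞; triangles are abundant w.h.p.

E[X] ≈ 7704.3318; in regime p = Θ(1/n^{2/3}) E[X] diverges (above the triangle threshold p ~ 1/n).


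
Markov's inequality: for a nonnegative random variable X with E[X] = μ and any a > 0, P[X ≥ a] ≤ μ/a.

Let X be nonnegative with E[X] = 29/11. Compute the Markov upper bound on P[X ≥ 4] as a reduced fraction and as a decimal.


μ = E[X] = 29/11, a = 4.
Markov: P[X ≥ 4] ≤ μ/a = (29/11)/4 = 29/44.
Numerically: ≈ 0.659.
(Since a = 4 > μ = 2.636, the bound 29/44 is < 1 and informative.)

P[X ≥ 4] ≤ 29/44 ≈ 0.659.


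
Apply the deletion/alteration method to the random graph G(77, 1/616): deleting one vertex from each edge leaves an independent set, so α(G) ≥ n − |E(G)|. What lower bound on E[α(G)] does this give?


E[|E(G)|] = C(77, 2)·p = 2926 · (1/616) = 19/4.
E[α(G)] ≥ n − E[|E(G)|] = 77 − 19/4 = 289/4.
Numerically: ≈ 72.250000.
(This is only a lower bound; the true E[α(G)] may be larger.)

E[α(G)] ≥ 289/4 ≈ 72.250000.


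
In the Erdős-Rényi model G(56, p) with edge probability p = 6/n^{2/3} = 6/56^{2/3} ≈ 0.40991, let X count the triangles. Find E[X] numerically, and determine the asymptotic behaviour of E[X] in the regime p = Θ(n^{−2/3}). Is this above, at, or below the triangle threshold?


Number of potential triangles: C(56, 3) = 27720.
Each occurs with probability p³ ≈ (0.40991)³ ≈ 6.8877551e-02.
By linearity: E[X] = C(56, 3)·p³ ≈ 27720 · 6.8877551e-02 ≈ 1909.28571.
Since α = 2/3 < 1, p = c/n^{2/3} ≫ 1/n is above the triangle threshold p ~ 1/n. Asymptotically E[X] ~ (c³/6)·n^{3(1−α)} = (6³/6)·n^{1} → ∞; triangles are abundant w.h.p.

E[X] ≈ 1909.28571; in regime p = Θ(1/n^{2/3}) E[X] diverges (above the triangle threshold p ~ 1/n).


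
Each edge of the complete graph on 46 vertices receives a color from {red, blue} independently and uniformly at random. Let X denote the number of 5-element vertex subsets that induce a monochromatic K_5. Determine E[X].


Let X = Σ_S X_S over the C(46, 5) = 1370754 subsets S of size 5, where X_S = 1 if the K_5 on S is monochromatic.
For a fixed S, the K_5 on S has C(5, 2) = 10 edges. P[all 10 edges red] = (1/2)^10, and likewise for blue, so P[monochromatic] = 2·(1/2)^10 = 2^{1 − 10} = 1/512.
By linearity: E[X] = C(46, 5) · 2^{1 − 10} = 1370754 · 1/512 = 685377/256.
Numerically: E[X] ≈ 2677.25391.

E[X] = C(46,5)·2^(1−C(5,2)) = 685377/256 ≈ 2677.25391.


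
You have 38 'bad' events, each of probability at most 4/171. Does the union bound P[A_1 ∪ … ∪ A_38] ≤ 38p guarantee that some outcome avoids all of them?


Union bound: P[∪_{i=1}^{38} A_i] ≤ Σ_i P[A_i] ≤ 38·p = 38·(4/171) = 8/9.
Numerically: 8/9 ≈ 0.8888889.
Is 8/9 < 1? YES.
Since P[∪ A_i] ≤ 8/9 < 1, the complement has P[∩ A_i^c] ≥ 1 − 8/9 = 1/9 > 0, so some outcome avoids every A_i.

38·p = 8/9 ≈ 0.8888889; existence CERTIFIED by the union bound.


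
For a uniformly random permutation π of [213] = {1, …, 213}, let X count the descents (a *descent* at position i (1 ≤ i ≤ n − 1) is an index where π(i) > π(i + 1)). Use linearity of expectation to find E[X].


Write X = Σ X_I over i = 1, …, 212, with X_I the indicator of one descent.
There are 212 indicators.
For each fixed i, the pair (π(i), π(i+1)) is a uniformly random ordered pair of distinct values from {1, …, 213}; by symmetry P[π(i) > π(i+1)] = 1/2.
By linearity: E[X] = 212 · (1/2) = (213 − 1) · (1/2) = 106 ≈ 106.00000.

E[X] = 106 = 106.00000.


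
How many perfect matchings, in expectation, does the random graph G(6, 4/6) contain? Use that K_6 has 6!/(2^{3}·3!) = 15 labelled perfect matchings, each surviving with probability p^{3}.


K_6 has 6!/(2^{3}·3!) = 15 labelled perfect matchings.
For each such perfect matching H, let X_H = 1 if all 3 edges of H are present in G. Then P[X_H = 1] = p^{3} = (2/3)^{3} = 8/27.
Summing the indicators: E[X] = Σ_H E[X_H] = 15 · p^{3} = 15 · 8/27 = 40/9.
Numerically: E[X] ≈ 4.44.

E[X] = 15 · (2/3)^{3} = 40/9 ≈ 4.44.


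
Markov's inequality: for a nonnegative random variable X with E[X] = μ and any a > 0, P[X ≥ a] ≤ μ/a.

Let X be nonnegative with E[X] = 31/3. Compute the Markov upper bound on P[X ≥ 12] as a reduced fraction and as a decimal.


μ = E[X] = 31/3, a = 12.
Markov: P[X ≥ 12] ≤ μ/a = (31/3)/12 = 31/36.
Numerically: ≈ 0.861111.
(Since a = 12 > μ = 10.333333, the bound 31/36 is < 1 and informative.)

P[X ≥ 12] ≤ 31/36 ≈ 0.861111.


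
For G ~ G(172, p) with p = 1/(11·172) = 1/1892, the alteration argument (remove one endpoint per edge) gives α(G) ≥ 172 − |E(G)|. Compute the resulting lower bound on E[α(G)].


E[|E(G)|] = C(172, 2)·p = 14706 · (1/1892) = 171/22.
E[α(G)] ≥ n − E[|E(G)|] = 172 − 171/22 = 3613/22.
Numerically: ≈ 164.227273.
(This is only a lower bound; the true E[α(G)] may be larger.)

E[α(G)] ≥ 3613/22 ≈ 164.227273.


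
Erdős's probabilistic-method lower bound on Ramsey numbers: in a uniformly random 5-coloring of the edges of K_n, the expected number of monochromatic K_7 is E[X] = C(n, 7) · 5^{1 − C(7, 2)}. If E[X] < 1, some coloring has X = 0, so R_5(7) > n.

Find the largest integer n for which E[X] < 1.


We need C(n, 7) · 5^{1 − 21} < 1, i.e. C(n, 7) < 5^{21 − 1} = 95367431640625.
Check values of n near the boundary:
  n = 334: C(334, 7) = 86359460961576; 86359460961576 < 95367431640625? YES
  n = 335: C(335, 7) = 88202498238195; 88202498238195 < 95367431640625? YES
  n = 336: C(336, 7) = 90079147136880; 90079147136880 < 95367431640625? YES
  n = 337: C(337, 7) = 91989916924632; 91989916924632 < 95367431640625? YES
  n = 338: C(338, 7) = 93935323022736; 93935323022736 < 95367431640625? YES
  n = 339: C(339, 7) = 95915887062372; 95915887062372 < 95367431640625? NO
The largest n with C(n, 7) < 95367431640625 is n = 338 (where E[X] = 93935323022736/95367431640625 ≈ 0.985). Hence R_5(7) > 338, i.e. R_5(7) ≥ 339.

Largest n = 338; hence R_5(7) > 338.


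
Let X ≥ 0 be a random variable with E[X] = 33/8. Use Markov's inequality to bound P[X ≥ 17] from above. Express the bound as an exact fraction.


μ = E[X] = 33/8, a = 17.
Markov: P[X ≥ 17] ≤ μ/a = (33/8)/17 = 33/136.
Numerically: ≈ 0.243.
(Since a = 17 > μ = 4.125, the bound 33/136 is < 1 and informative.)

P[X ≥ 17] ≤ 33/136 ≈ 0.243.


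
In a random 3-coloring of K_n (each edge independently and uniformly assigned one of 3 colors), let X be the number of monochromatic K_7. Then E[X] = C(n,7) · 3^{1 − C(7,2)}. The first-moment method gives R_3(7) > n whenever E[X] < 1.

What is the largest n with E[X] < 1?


We need C(n, 7) · 3^{1 − 21} < 1, i.e. C(n, 7) < 3^{21 − 1} = 3486784401.
Check values of n near the boundary:
  n = 80: C(80, 7) = 3176716400; 3176716400 < 3486784401? YES
  n = 81: C(81, 7) = 3477216600; 3477216600 < 3486784401? YES
  n = 82: C(82, 7) = 3801756816; 3801756816 < 3486784401? NO
The largest n with C(n, 7) < 3486784401 is n = 81 (where E[X] = 42928600/43046721 ≈ 0.9973). Hence R_3(7) > 81, i.e. R_3(7) ≥ 82.

Largest n = 81; hence R_3(7) > 81.


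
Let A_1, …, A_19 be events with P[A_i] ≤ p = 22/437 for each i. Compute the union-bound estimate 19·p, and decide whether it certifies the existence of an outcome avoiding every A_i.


Union bound: P[∪_{i=1}^{19} A_i] ≤ Σ_i P[A_i] ≤ 19·p = 19·(22/437) = 22/23.
Numerically: 22/23 ≈ 0.9565217.
Is 22/23 < 1? YES.
Since P[∪ A_i] ≤ 22/23 < 1, the complement has P[∩ A_i^c] ≥ 1 − 22/23 = 1/23 > 0, so some outcome avoids every A_i.

19·p = 22/23 ≈ 0.9565217; existence CERTIFIED by the union bound.


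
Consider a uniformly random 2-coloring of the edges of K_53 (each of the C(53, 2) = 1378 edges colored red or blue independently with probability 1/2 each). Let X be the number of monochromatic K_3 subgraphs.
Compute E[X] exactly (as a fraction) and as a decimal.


Let X = Σ_S X_S over the C(53, 3) = 23426 subsets S of size 3, where X_S = 1 if the K_3 on S is monochromatic.
For a fixed S, the K_3 on S has C(3, 2) = 3 edges. P[all 3 edges red] = (1/2)^3, and likewise for blue, so P[monochromatic] = 2·(1/2)^3 = 2^{1 − 3} = 1/4.
By linearity: E[X] = C(53, 3) · 2^{1 − 3} = 23426 · 1/4 = 11713/2.
Numerically: E[X] ≈ 5856.50000.

E[X] = C(53,3)·2^(1−C(3,2)) = 11713/2 ≈ 5856.50000.


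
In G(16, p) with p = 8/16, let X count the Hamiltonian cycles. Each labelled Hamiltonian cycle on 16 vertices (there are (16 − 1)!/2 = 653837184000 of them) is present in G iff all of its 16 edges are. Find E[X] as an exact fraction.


K_16 has (16 − 1)!/2 = 653837184000 labelled Hamiltonian cycles.
For each such Hamiltonian cycle H, let X_H = 1 if all 16 edges of H are present in G. Then P[X_H = 1] = p^{16} = (1/2)^{16} = 1/65536.
By linearity: E[X] = Σ_H E[X_H] = 653837184000 · p^{16} = 653837184000 · 1/65536 = 638512875/64.
Numerically: E[X] ≈ 9.9768e+06.

E[X] = 653837184000 · (1/2)^{16} = 638512875/64 ≈ 9.9768e+06.


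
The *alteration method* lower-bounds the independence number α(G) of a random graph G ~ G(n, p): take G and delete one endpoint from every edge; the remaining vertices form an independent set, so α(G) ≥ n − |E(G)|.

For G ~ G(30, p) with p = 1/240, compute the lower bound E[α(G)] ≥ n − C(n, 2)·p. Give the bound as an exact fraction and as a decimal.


E[|E(G)|] = C(30, 2)·p = 435 · (1/240) = 29/16.
E[α(G)] ≥ n − E[|E(G)|] = 30 − 29/16 = 451/16.
Numerically: ≈ 28.1875.
(This is only a lower bound; the true E[α(G)] may be larger.)

E[α(G)] ≥ 451/16 ≈ 28.1875.


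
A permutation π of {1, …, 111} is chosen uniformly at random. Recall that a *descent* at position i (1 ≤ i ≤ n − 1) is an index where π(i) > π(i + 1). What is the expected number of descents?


Write X = Σ X_I over i = 1, …, 110, with X_I the indicator of one descent.
There are 110 indicators.
For each fixed i, the pair (π(i), π(i+1)) is a uniformly random ordered pair of distinct values from {1, …, 111}; by symmetry P[π(i) > π(i+1)] = 1/2.
By linearity: E[X] = 110 · (1/2) = (111 − 1) · (1/2) = 55 ≈ 55.000000.

E[X] = 55 = 55.000000.


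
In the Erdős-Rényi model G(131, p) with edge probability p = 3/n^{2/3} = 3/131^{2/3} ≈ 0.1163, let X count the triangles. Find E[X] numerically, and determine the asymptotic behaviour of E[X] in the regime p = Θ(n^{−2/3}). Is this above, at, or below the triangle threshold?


Number of potential triangles: C(131, 3) = 366145.
Each occurs with probability p³ ≈ (0.1163)³ ≈ 1.573335e-03.
By linearity: E[X] = C(131, 3)·p³ ≈ 366145 · 1.573335e-03 ≈ 576.0687.
Since α = 2/3 < 1, p = c/n^{2/3} ≫ 1/n is above the triangle threshold p ~ 1/n. Asymptotically E[X] ~ (c³/6)·n^{3(1−α)} = (3³/6)·n^{1} → ∞; triangles are abundant w.h.p.

E[X] ≈ 576.0687; in regime p = Θ(1/n^{2/3}) E[X] diverges (above the triangle threshold p ~ 1/n).


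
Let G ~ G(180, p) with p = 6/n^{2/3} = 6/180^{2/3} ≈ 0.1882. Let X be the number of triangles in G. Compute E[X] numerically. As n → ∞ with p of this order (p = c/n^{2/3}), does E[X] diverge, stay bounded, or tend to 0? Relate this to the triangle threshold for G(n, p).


Number of potential triangles: C(180, 3) = 955860.
Each occurs with probability p³ ≈ (0.1882)³ ≈ 6.666667e-03.
By linearity: E[X] = C(180, 3)·p³ ≈ 955860 · 6.666667e-03 ≈ 6372.4000.
Since α = 2/3 < 1, p = c/n^{2/3} ≫ 1/n is above the triangle threshold p ~ 1/n. Asymptotically E[X] ~ (c³/6)·n^{3(1−α)} = (6³/6)·n^{1} → ∞; triangles are abundant w.h.p.

E[X] ≈ 6372.4000; in regime p = Θ(1/n^{2/3}) E[X] diverges (above the triangle threshold p ~ 1/n).


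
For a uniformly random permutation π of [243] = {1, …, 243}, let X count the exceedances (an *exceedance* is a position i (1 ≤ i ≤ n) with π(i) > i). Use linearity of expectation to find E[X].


Write X = Σ_{i=1}^{243} X_i, where X_i = 1_{π(i) > i}.
For each fixed i, π(i) is uniform over {1, …, 243} (marginal of a uniform permutation), so P[π(i) > i] = (n − i)/n. Summing: Σ_{i=1}^{243} (n − i)/n = (0 + 1 + … + 242)/243 = 243(243 − 1)/(2·243) = (243 − 1)/2.
Hence E[X] = Σ_{i=1}^{243} (243 − i)/243 = 121 ≈ 121.000.

E[X] = 121 = 121.000.


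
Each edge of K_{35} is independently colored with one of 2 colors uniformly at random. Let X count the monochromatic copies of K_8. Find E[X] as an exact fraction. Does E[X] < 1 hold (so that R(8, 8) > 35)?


E[X] = C(35, 8) · 2^{1 − 28} = 23535820 · 2^{−27} = 23535820/134217728.
As a reduced fraction: E[X] = 5883955/33554432 ≈ 0.17536.
Is E[X] < 1? YES.
Since E[X] < 1, there exists a 2-coloring of K_{35} with no monochromatic K_8; hence R(8, 8) > 35.

E[X] = 5883955/33554432 ≈ 0.17536; E[X] < 1, so R(8, 8) > 35.


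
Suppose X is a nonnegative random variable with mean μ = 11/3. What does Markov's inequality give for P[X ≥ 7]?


μ = E[X] = 11/3, a = 7.
Markov: P[X ≥ 7] ≤ μ/a = (11/3)/7 = 11/21.
Numerically: ≈ 0.52381.
(Since a = 7 > μ = 3.66667, the bound 11/21 is < 1 and informative.)

P[X ≥ 7] ≤ 11/21 ≈ 0.52381.


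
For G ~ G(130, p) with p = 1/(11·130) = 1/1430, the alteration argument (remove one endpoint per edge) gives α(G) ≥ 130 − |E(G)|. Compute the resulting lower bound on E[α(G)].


E[|E(G)|] = C(130, 2)·p = 8385 · (1/1430) = 129/22.
E[α(G)] ≥ n − E[|E(G)|] = 130 − 129/22 = 2731/22.
Numerically: ≈ 124.136364.
(This is only a lower bound; the true E[α(G)] may be larger.)

E[α(G)] ≥ 2731/22 ≈ 124.136364.


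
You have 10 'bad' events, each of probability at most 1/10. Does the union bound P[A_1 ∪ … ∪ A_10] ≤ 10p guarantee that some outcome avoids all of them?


Union bound: P[∪_{i=1}^{10} A_i] ≤ Σ_i P[A_i] ≤ 10·p = 10·(1/10) = 1.
Numerically: 1 ≈ 1.000000.
Is 1 < 1? NO.
Since the bound 1 is ≥ 1, the union bound is uninformative here; it does NOT by itself certify existence.

10·p = 1 ≈ 1.000000; existence NOT certified by the union bound.


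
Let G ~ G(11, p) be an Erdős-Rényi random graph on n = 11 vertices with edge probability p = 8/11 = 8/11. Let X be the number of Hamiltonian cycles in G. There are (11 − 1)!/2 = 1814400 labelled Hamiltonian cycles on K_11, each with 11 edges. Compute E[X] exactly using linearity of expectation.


K_11 has (11 − 1)!/2 = 1814400 labelled Hamiltonian cycles.
For each such Hamiltonian cycle H, let X_H = 1 if all 11 edges of H are present in G. Then P[X_H = 1] = p^{11} = (8/11)^{11} = 8589934592/285311670611.
By linearity of expectation: E[X] = Σ_H E[X_H] = 1814400 · p^{11} = 1814400 · 8589934592/285311670611 = 15585577323724800/285311670611.
Numerically: E[X] ≈ 54626.

E[X] = 1814400 · (8/11)^{11} = 15585577323724800/285311670611 ≈ 54626.


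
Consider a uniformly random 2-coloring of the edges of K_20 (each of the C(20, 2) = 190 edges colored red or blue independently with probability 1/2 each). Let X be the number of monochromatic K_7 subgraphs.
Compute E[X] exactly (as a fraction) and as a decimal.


Let X = Σ_S X_S over the C(20, 7) = 77520 subsets S of size 7, where X_S = 1 if the K_7 on S is monochromatic.
For a fixed S, the K_7 on S has C(7, 2) = 21 edges. P[all 21 edges red] = (1/2)^21, and likewise for blue, so P[monochromatic] = 2·(1/2)^21 = 2^{1 − 21} = 1/1048576.
Summing: E[X] = C(20, 7) · 2^{1 − 21} = 77520 · 1/1048576 = 4845/65536.
Numerically: E[X] ≈ 0.0739.

E[X] = C(20,7)·2^(1−C(7,2)) = 4845/65536 ≈ 0.0739.


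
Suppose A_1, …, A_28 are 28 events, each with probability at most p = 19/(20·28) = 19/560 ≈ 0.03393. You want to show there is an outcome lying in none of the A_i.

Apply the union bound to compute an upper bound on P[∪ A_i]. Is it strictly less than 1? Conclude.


Union bound: P[∪_{i=1}^{28} A_i] ≤ Σ_i P[A_i] ≤ 28·p = 28·(19/560) = 19/20.
Numerically: 19/20 ≈ 0.95000.
Is 19/20 < 1? YES.
Since P[∪ A_i] ≤ 19/20 < 1, the complement has P[∩ A_i^c] ≥ 1 − 19/20 = 1/20 > 0, so some outcome avoids every A_i.

28·p = 19/20 ≈ 0.95000; existence CERTIFIED by the union bound.


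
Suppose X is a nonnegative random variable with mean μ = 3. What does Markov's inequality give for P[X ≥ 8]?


μ = E[X] = 3, a = 8.
Markov: P[X ≥ 8] ≤ μ/a = (3)/8 = 3/8.
Numerically: ≈ 0.375000.
(Since a = 8 > μ = 3.000000, the bound 3/8 is < 1 and informative.)

P[X ≥ 8] ≤ 3/8 ≈ 0.375000.


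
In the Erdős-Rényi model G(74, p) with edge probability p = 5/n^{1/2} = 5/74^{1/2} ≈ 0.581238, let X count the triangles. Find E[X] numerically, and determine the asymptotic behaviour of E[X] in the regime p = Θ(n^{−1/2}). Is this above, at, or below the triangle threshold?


Number of potential triangles: C(74, 3) = 64824.
Each occurs with probability p³ ≈ (0.581238)³ ≈ 1.96364255e-01.
By linearity: E[X] = C(74, 3)·p³ ≈ 64824 · 1.96364255e-01 ≈ 12729.116442.
Since α = 1/2 < 1, p = c/n^{1/2} ≫ 1/n is above the triangle threshold p ~ 1/n. Asymptotically E[X] ~ (c³/6)·n^{3(1−α)} = (5³/6)·n^{1.5} → ∞; triangles are abundant w.h.p.

E[X] ≈ 12729.116442; in regime p = Θ(1/n^{1/2}) E[X] diverges (above the triangle threshold p ~ 1/n).


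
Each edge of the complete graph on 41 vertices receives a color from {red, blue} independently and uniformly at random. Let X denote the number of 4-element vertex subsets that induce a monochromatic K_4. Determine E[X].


Let X = Σ_S X_S over the C(41, 4) = 101270 subsets S of size 4, where X_S = 1 if the K_4 on S is monochromatic.
For a fixed S, the K_4 on S has C(4, 2) = 6 edges. P[all 6 edges red] = (1/2)^6, and likewise for blue, so P[monochromatic] = 2·(1/2)^6 = 2^{1 − 6} = 1/32.
By linearity: E[X] = C(41, 4) · 2^{1 − 6} = 101270 · 1/32 = 50635/16.
Numerically: E[X] ≈ 3164.6875.

E[X] = C(41,4)·2^(1−C(4,2)) = 50635/16 ≈ 3164.6875.


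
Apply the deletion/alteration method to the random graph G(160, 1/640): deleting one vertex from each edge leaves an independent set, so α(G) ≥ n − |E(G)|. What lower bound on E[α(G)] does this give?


E[|E(G)|] = C(160, 2)·p = 12720 · (1/640) = 159/8.
E[α(G)] ≥ n − E[|E(G)|] = 160 − 159/8 = 1121/8.
Numerically: ≈ 140.1250.
(This is only a lower bound; the true E[α(G)] may be larger.)

E[α(G)] ≥ 1121/8 ≈ 140.1250.


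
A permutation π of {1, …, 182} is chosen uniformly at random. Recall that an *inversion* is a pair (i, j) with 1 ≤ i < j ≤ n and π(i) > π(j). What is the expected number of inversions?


Write X = Σ X_I over the C(182, 2) = 16471 pairs i < j, with X_I the indicator of one inversion.
There are 16471 indicators.
For each fixed pair i < j, the values π(i) and π(j) are two distinct elements of {1, …, 182} in uniformly random order; by symmetry P[π(i) > π(j)] = 1/2.
By linearity: E[X] = 16471 · (1/2) = C(182, 2) · (1/2) = 16471/2 = 16471/2 ≈ 8235.50000.

E[X] = 16471/2 = 8235.50000.


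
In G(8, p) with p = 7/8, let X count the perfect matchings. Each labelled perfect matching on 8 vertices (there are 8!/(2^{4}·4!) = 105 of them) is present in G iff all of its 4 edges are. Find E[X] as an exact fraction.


K_8 has 8!/(2^{4}·4!) = 105 labelled perfect matchings.
For each such perfect matching H, let X_H = 1 if all 4 edges of H are present in G. Then P[X_H = 1] = p^{4} = (7/8)^{4} = 2401/4096.
By linearity: E[X] = Σ_H E[X_H] = 105 · p^{4} = 105 · 2401/4096 = 252105/4096.
Numerically: E[X] ≈ 61.5491.

E[X] = 105 · (7/8)^{4} = 252105/4096 ≈ 61.5491.


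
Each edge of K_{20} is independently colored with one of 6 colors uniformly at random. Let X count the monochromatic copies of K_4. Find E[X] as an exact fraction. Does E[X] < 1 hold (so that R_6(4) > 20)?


E[X] = C(20, 4) · 6^{1 − 6} = 4845 · 6^{−5} = 4845/7776.
As a reduced fraction: E[X] = 1615/2592 ≈ 0.62307.
Is E[X] < 1? YES.
Since E[X] < 1, there exists a 6-coloring of K_{20} with no monochromatic K_4; hence R_6(4) > 20.

E[X] = 1615/2592 ≈ 0.62307; E[X] < 1, so R_6(4) > 20.


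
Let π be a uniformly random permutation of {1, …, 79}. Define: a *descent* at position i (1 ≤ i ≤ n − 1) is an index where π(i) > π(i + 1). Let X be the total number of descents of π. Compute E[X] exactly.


Write X = Σ X_I over i = 1, …, 78, with X_I the indicator of one descent.
There are 78 indicators.
For each fixed i, the pair (π(i), π(i+1)) is a uniformly random ordered pair of distinct values from {1, …, 79}; by symmetry P[π(i) > π(i+1)] = 1/2.
By linearity: E[X] = 78 · (1/2) = (79 − 1) · (1/2) = 39 ≈ 39.000000.

E[X] = 39 = 39.000000.


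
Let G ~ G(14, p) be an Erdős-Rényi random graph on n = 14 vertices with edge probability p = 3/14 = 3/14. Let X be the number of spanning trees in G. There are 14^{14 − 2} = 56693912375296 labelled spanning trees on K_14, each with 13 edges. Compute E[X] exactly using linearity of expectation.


K_14 has 14^{14 − 2} = 56693912375296 labelled spanning trees.
For each such spanning tree H, let X_H = 1 if all 13 edges of H are present in G. Then P[X_H = 1] = p^{13} = (3/14)^{13} = 1594323/793714773254144.
Summing the indicators: E[X] = Σ_H E[X_H] = 56693912375296 · p^{13} = 56693912375296 · 1594323/793714773254144 = 1594323/14.
Numerically: E[X] ≈ 1.14e+05.

E[X] = 56693912375296 · (3/14)^{13} = 1594323/14 ≈ 1.14e+05.


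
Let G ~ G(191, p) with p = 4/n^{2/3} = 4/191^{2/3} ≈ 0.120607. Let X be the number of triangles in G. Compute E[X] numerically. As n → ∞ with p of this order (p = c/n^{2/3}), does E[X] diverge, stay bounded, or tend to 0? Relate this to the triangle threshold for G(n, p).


Number of potential triangles: C(191, 3) = 1143135.
Each occurs with probability p³ ≈ (0.120607)³ ≈ 1.75433787e-03.
By linearity: E[X] = C(191, 3)·p³ ≈ 1143135 · 1.75433787e-03 ≈ 2005.445026.
Since α = 2/3 < 1, p = c/n^{2/3} ≫ 1/n is above the triangle threshold p ~ 1/n. Asymptotically E[X] ~ (c³/6)·n^{3(1−α)} = (4³/6)·n^{1} → ∞; triangles are abundant w.h.p.

E[X] ≈ 2005.445026; in regime p = Θ(1/n^{2/3}) E[X] diverges (above the triangle threshold p ~ 1/n).
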